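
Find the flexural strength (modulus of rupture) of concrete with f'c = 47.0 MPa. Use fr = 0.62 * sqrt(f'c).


fr = 0.62 * sqrt(47.0)
= 4.251 MPa

4.251


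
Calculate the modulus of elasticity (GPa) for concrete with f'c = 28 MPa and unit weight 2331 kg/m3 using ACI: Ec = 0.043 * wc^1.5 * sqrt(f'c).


Ec = 0.043 * 2331^1.5 * sqrt(28) / 1000
= 25.61 GPa

25.61


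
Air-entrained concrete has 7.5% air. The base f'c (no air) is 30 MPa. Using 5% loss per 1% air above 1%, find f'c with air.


Strength loss = (7.5 - 1) * 5 = 32.5%
f'c = 30 * (1 - 32.5/100)
= 20.25 MPa

20.25


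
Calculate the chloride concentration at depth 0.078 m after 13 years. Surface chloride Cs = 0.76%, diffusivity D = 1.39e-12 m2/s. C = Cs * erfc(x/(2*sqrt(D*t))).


t_seconds = 13 * 365.25 * 24 * 3600 = 410248800.0 s
arg = 0.078 / (2 * sqrt(1.39e-12 * 410248800.0))
= 1.6332
erfc(1.6332) = 0.0209
C = 0.76 * 0.0209 = 0.0159%

0.0159


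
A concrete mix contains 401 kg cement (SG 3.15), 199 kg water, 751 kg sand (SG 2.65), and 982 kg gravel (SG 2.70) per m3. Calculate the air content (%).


Vol cement = 401 / (3.15 * 1000) = 0.127302 m3
Vol water = 199 / 1000 = 0.199 m3
Vol sand = 751 / (2.65 * 1000) = 0.283396 m3
Vol gravel = 982 / (2.70 * 1000) = 0.363704 m3
Total solid + water volume = 0.973402 m3
Air = (1 - 0.973402) * 100 = 2.66%

2.66


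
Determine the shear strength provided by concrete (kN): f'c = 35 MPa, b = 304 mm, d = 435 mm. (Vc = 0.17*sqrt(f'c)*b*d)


Vc = 0.17 * sqrt(35) * 304 * 435 / 1000
= 133.0 kN

133.0


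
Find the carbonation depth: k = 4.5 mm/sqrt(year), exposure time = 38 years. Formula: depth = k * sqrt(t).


depth = k * sqrt(t)
= 4.5 * sqrt(38)
= 27.74 mm

27.74


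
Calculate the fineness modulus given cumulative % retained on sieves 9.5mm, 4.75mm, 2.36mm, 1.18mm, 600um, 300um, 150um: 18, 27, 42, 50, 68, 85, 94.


FM = sum(cumulative % retained) / 100
= 384 / 100
= 3.84

3.84


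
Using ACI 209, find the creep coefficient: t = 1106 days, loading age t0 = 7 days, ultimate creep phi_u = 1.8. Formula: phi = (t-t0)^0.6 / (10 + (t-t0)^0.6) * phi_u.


dt = 1106 - 7 = 1099
phi = 1099^0.6 / (10 + 1099^0.6) * 1.8
= 1.566

1.566


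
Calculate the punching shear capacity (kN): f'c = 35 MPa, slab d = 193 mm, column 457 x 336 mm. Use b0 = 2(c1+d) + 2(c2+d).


b0 = 2*(457 + 193) + 2*(336 + 193) = 2358 mm
Vc = 0.33 * sqrt(35) * 2358 * 193 / 1000
= 888.48 kN

888.48


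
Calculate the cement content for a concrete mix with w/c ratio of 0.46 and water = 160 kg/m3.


Cement = water / (w/c)
= 160 / 0.46
= 347.8 kg/m3

347.8


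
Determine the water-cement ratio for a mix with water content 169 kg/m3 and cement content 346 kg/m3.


w/c = water / cement
w/c = 169 / 346 = 0.488

0.488


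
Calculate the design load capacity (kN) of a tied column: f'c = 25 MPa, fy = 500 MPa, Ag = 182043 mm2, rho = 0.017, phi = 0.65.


Ast = rho * Ag = 0.017 * 182043 = 3094.731 mm2
phi*Pn = 0.65 * 0.80 * (0.85 * 25 * (182043 - 3094.731) + 500 * 3094.731) / 1000
= 2782.01 kN

2782.01


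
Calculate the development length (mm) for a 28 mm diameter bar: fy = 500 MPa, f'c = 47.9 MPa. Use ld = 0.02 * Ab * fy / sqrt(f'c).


Ab = pi * 28^2 / 4 = 615.752 mm2
ld = 0.02 * 615.752 * 500 / sqrt(47.9)
= 889.7 mm

889.7


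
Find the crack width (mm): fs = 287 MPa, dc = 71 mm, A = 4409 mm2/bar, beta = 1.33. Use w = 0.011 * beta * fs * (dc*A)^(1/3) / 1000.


w = 0.011 * beta * fs * (dc * A)^(1/3) / 1000
= 0.011 * 1.33 * 287 * (71 * 4409)^(1/3) / 1000
= 0.285 mm

0.285


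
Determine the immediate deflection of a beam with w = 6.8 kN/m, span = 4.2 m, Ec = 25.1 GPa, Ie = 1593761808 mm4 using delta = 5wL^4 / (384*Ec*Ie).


Convert: L = 4.2 m = 4200 mm, Ec = 25.1 GPa = 25100 MPa
delta = 5 * 6.8 * 4200^4 / (384 * 25100 * 1593761808)
= 0.69 mm

0.69


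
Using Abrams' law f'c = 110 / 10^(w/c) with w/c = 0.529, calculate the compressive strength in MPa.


f'c = 110 / 10^0.529
= 110 / 3.381
= 32.54 MPa

32.54


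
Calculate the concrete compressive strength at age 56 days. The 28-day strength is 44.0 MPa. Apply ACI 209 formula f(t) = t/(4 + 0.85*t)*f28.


f(56) = 56 / (4 + 0.85 * 56) * 44.0
= 56 / 51.6 * 44.0
= 47.75 MPa

47.75


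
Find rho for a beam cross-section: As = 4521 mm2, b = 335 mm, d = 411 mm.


rho = As / (b * d)
= 4521 / (335 * 411)
= 0.0328

0.0328


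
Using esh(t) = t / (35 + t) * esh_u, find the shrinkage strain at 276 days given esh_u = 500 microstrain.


esh(276) = 276 / (35 + 276) * 500
= 276 / 311 * 500
= 443.7 microstrain

443.7


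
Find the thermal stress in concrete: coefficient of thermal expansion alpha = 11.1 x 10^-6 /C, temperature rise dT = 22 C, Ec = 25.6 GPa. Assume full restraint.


sigma = alpha * dT * Ec
= 11.1e-6 * 22 * 25.6 * 1000
= 6.252 MPa

6.252


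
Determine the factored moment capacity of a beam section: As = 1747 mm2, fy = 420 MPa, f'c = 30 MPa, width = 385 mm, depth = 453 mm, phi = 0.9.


a = As * fy / (0.85 * f'c * b)
= 1747 * 420 / (0.85 * 30 * 385)
= 74.738 mm
Mn = As * fy * (d - a/2) / 10^6
= 304.9651 kN-m
phi*Mn = 0.9 * 304.9651 = 274.47 kN-m

274.47


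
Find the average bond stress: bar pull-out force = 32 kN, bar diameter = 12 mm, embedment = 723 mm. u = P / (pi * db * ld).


u = P / (pi * db * ld)
= 32 * 1000 / (pi * 12 * 723)
= 1.174 MPa

1.174


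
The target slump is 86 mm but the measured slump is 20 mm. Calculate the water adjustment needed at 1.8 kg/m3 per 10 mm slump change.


Difference = 86 - 20 = 66 mm
Water adjustment = 66 * 1.8 / 10 = 11.9 kg/m3

11.9


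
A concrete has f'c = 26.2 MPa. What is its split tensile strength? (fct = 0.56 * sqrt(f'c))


fct = 0.56 * sqrt(26.2)
= 0.56 * 5.119
= 2.866 MPa

2.866


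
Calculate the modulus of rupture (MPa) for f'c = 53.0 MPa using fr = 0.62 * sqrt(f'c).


fr = 0.62 * sqrt(53.0)
= 4.514 MPa

4.514


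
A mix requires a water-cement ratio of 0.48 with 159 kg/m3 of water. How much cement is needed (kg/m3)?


Cement = water / (w/c)
= 159 / 0.48
= 331.2 kg/m3

331.2


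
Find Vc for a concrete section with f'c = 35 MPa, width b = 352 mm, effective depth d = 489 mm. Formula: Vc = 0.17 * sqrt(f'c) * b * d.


Vc = 0.17 * sqrt(35) * 352 * 489 / 1000
= 173.11 kN

173.11


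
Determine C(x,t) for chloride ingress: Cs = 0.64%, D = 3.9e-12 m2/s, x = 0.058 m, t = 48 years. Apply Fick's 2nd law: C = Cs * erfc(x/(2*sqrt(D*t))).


t_seconds = 48 * 365.25 * 24 * 3600 = 1514764800.0 s
arg = 0.058 / (2 * sqrt(3.9e-12 * 1514764800.0))
= 0.3773
erfc(0.3773) = 0.5936
C = 0.64 * 0.5936 = 0.3799%

0.3799


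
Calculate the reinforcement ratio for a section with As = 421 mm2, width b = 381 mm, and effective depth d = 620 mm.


rho = As / (b * d)
= 421 / (381 * 620)
= 0.0018

0.0018


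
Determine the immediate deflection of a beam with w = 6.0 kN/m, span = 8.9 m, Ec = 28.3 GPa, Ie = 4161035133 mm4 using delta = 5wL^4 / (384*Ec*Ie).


Convert: L = 8.9 m = 8900 mm, Ec = 28.3 GPa = 28300 MPa
delta = 5 * 6.0 * 8900^4 / (384 * 28300 * 4161035133)
= 4.16 mm

4.16


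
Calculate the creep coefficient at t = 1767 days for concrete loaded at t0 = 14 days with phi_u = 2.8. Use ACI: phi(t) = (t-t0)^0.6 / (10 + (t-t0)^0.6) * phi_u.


dt = 1767 - 14 = 1753
phi = 1753^0.6 / (10 + 1753^0.6) * 2.8
= 2.515

2.515


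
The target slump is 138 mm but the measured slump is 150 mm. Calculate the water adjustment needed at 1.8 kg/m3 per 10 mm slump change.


Difference = 138 - 150 = -12 mm
Water adjustment = -12 * 1.8 / 10 = -2.2 kg/m3

-2.2


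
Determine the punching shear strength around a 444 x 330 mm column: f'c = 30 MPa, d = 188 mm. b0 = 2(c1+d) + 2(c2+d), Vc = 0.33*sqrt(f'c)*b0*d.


b0 = 2*(444 + 188) + 2*(330 + 188) = 2300 mm
Vc = 0.33 * sqrt(30) * 2300 * 188 / 1000
= 781.56 kN

781.56


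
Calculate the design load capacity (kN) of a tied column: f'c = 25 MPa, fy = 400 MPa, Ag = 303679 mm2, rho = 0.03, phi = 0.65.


Ast = rho * Ag = 0.03 * 303679 = 9110.37 mm2
phi*Pn = 0.65 * 0.80 * (0.85 * 25 * (303679 - 9110.37) + 400 * 9110.37) / 1000
= 5149.94 kN

5149.94


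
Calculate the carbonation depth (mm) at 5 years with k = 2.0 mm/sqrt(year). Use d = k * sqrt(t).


depth = k * sqrt(t)
= 2.0 * sqrt(5)
= 4.47 mm

4.47


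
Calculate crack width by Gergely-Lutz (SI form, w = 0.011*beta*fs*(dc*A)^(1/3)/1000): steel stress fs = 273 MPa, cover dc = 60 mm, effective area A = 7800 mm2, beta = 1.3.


w = 0.011 * beta * fs * (dc * A)^(1/3) / 1000
= 0.011 * 1.3 * 273 * (60 * 7800)^(1/3) / 1000
= 0.303 mm

0.303


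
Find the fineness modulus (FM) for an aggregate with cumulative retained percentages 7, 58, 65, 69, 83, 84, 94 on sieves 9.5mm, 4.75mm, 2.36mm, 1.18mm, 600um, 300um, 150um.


FM = sum(cumulative % retained) / 100
= 460 / 100
= 4.6

4.6


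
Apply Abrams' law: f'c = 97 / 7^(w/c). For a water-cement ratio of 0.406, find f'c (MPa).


f'c = 97 / 7^0.406
= 97 / 2.203
= 44.02 MPa

44.02


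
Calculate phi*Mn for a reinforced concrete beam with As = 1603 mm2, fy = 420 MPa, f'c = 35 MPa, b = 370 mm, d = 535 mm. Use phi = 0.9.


a = As * fy / (0.85 * f'c * b)
= 1603 * 420 / (0.85 * 35 * 370)
= 61.1638 mm
Mn = As * fy * (d - a/2) / 10^6
= 339.6045 kN-m
phi*Mn = 0.9 * 339.6045 = 305.64 kN-m

305.64


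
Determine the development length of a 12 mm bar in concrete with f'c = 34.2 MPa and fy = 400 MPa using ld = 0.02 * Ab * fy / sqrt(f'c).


Ab = pi * 12^2 / 4 = 113.097 mm2
ld = 0.02 * 113.097 * 400 / sqrt(34.2)
= 154.7 mm

154.7


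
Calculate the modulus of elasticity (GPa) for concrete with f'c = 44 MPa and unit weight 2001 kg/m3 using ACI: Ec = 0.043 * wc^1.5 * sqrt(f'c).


Ec = 0.043 * 2001^1.5 * sqrt(44) / 1000
= 25.53 GPa

25.53


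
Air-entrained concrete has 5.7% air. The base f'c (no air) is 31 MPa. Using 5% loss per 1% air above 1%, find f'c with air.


Strength loss = (5.7 - 1) * 5 = 23.5%
f'c = 31 * (1 - 23.5/100)
= 23.71 MPa

23.71


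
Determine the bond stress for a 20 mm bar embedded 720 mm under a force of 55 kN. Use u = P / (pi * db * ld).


u = P / (pi * db * ld)
= 55 * 1000 / (pi * 20 * 720)
= 1.216 MPa

1.216


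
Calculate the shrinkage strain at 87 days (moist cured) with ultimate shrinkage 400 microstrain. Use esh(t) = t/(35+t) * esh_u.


esh(87) = 87 / (35 + 87) * 400
= 87 / 122 * 400
= 285.2 microstrain

285.2


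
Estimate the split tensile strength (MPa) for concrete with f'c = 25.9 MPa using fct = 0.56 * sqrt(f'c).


fct = 0.56 * sqrt(25.9)
= 0.56 * 5.089
= 2.85 MPa

2.85


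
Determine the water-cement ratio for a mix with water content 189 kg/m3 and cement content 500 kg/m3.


w/c = water / cement
w/c = 189 / 500 = 0.378

0.378


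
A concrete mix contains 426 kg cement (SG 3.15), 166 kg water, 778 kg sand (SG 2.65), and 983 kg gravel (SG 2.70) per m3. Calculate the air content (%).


Vol cement = 426 / (3.15 * 1000) = 0.135238 m3
Vol water = 166 / 1000 = 0.166 m3
Vol sand = 778 / (2.65 * 1000) = 0.293585 m3
Vol gravel = 983 / (2.70 * 1000) = 0.364074 m3
Total solid + water volume = 0.958897 m3
Air = (1 - 0.958897) * 100 = 4.11%

4.11


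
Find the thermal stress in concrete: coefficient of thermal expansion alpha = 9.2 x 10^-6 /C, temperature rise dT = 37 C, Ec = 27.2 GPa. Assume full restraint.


sigma = alpha * dT * Ec
= 9.2e-6 * 37 * 27.2 * 1000
= 9.259 MPa

9.259


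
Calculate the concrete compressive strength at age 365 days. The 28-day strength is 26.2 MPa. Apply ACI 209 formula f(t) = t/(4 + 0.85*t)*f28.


f(365) = 365 / (4 + 0.85 * 365) * 26.2
= 365 / 314.25 * 26.2
= 30.43 MPa

30.43


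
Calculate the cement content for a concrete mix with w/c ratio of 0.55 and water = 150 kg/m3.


Cement = water / (w/c)
= 150 / 0.55
= 272.7 kg/m3

272.7


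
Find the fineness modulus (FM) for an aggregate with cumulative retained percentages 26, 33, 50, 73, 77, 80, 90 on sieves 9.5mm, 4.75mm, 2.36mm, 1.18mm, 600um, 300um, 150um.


FM = sum(cumulative % retained) / 100
= 429 / 100
= 4.29

4.29


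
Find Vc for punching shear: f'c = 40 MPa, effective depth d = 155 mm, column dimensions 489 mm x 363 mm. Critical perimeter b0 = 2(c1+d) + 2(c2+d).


b0 = 2*(489 + 155) + 2*(363 + 155) = 2324 mm
Vc = 0.33 * sqrt(40) * 2324 * 155 / 1000
= 751.82 kN

751.82


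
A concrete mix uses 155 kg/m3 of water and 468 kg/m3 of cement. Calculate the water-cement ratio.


w/c = water / cement
w/c = 155 / 468 = 0.331

0.331


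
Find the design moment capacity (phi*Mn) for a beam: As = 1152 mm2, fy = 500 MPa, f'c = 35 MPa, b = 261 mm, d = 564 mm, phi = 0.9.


a = As * fy / (0.85 * f'c * b)
= 1152 * 500 / (0.85 * 35 * 261)
= 74.1814 mm
Mn = As * fy * (d - a/2) / 10^6
= 303.4998 kN-m
phi*Mn = 0.9 * 303.4998 = 273.15 kN-m

273.15


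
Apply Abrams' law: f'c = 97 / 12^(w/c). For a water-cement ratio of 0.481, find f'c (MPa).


f'c = 97 / 12^0.481
= 97 / 3.304
= 29.36 MPa

29.36


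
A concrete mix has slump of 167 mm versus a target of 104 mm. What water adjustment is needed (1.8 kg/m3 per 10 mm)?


Difference = 104 - 167 = -63 mm
Water adjustment = -63 * 1.8 / 10 = -11.3 kg/m3

-11.3


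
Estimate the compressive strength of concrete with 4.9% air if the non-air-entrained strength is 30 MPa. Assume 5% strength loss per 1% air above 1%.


Strength loss = (4.9 - 1) * 5 = 19.5%
f'c = 30 * (1 - 19.5/100)
= 24.15 MPa

24.15


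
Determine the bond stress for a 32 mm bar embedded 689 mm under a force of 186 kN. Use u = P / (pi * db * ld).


u = P / (pi * db * ld)
= 186 * 1000 / (pi * 32 * 689)
= 2.685 MPa

2.685


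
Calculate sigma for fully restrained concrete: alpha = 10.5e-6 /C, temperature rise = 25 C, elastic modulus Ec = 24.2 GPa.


sigma = alpha * dT * Ec
= 10.5e-6 * 25 * 24.2 * 1000
= 6.353 MPa

6.353


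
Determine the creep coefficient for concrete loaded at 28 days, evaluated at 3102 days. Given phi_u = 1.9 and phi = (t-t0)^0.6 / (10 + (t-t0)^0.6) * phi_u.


dt = 3102 - 28 = 3074
phi = 3074^0.6 / (10 + 3074^0.6) * 1.9
= 1.758

1.758


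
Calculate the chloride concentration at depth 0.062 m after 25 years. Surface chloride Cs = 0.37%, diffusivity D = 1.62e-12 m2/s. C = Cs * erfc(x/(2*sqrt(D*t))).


t_seconds = 25 * 365.25 * 24 * 3600 = 788940000.0 s
arg = 0.062 / (2 * sqrt(1.62e-12 * 788940000.0))
= 0.8671
erfc(0.8671) = 0.2201
C = 0.37 * 0.2201 = 0.0814%

0.0814


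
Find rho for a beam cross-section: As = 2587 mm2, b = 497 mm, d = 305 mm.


rho = As / (b * d)
= 2587 / (497 * 305)
= 0.0171

0.0171


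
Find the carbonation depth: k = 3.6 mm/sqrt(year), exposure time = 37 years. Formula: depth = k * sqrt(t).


depth = k * sqrt(t)
= 3.6 * sqrt(37)
= 21.9 mm

21.9


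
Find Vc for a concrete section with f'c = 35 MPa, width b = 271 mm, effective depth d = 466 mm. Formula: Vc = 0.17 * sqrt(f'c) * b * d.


Vc = 0.17 * sqrt(35) * 271 * 466 / 1000
= 127.01 kN

127.01


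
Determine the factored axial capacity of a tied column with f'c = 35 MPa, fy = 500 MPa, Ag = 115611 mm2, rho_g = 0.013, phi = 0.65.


Ast = rho * Ag = 0.013 * 115611 = 1502.943 mm2
phi*Pn = 0.65 * 0.80 * (0.85 * 35 * (115611 - 1502.943) + 500 * 1502.943) / 1000
= 2156.02 kN

2156.02


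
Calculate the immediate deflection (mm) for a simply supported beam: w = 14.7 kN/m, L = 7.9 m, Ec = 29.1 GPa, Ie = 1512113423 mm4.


Convert: L = 7.9 m = 7900 mm, Ec = 29.1 GPa = 29100 MPa
delta = 5 * 14.7 * 7900^4 / (384 * 29100 * 1512113423)
= 16.94 mm

16.94


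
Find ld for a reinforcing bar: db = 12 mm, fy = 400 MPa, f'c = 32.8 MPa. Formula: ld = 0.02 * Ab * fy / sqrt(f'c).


Ab = pi * 12^2 / 4 = 113.097 mm2
ld = 0.02 * 113.097 * 400 / sqrt(32.8)
= 158.0 mm

158.0


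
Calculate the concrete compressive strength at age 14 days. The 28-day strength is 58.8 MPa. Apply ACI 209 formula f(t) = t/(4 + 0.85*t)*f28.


f(14) = 14 / (4 + 0.85 * 14) * 58.8
= 14 / 15.9 * 58.8
= 51.77 MPa

51.77


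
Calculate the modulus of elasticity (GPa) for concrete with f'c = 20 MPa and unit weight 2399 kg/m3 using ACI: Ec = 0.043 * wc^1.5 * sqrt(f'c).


Ec = 0.043 * 2399^1.5 * sqrt(20) / 1000
= 22.6 GPa

22.6


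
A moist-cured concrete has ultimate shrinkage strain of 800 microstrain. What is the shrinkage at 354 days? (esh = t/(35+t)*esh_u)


esh(354) = 354 / (35 + 354) * 800
= 354 / 389 * 800
= 728.0 microstrain

728.0


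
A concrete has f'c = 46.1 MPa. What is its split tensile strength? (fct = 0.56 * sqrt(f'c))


fct = 0.56 * sqrt(46.1)
= 0.56 * 6.79
= 3.802 MPa

3.802


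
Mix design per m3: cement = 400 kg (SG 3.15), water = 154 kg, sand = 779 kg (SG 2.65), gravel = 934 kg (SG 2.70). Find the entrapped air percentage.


Vol cement = 400 / (3.15 * 1000) = 0.126984 m3
Vol water = 154 / 1000 = 0.154 m3
Vol sand = 779 / (2.65 * 1000) = 0.293962 m3
Vol gravel = 934 / (2.70 * 1000) = 0.345926 m3
Total solid + water volume = 0.920872 m3
Air = (1 - 0.920872) * 100 = 7.91%

7.91


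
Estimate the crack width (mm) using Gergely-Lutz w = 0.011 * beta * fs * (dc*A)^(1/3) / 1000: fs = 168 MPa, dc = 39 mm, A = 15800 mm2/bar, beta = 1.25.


w = 0.011 * beta * fs * (dc * A)^(1/3) / 1000
= 0.011 * 1.25 * 168 * (39 * 15800)^(1/3) / 1000
= 0.197 mm

0.197


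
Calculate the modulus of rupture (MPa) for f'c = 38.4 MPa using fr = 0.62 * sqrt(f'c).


fr = 0.62 * sqrt(38.4)
= 3.842 MPa

3.842


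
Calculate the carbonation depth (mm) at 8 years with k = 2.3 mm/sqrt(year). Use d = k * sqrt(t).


depth = k * sqrt(t)
= 2.3 * sqrt(8)
= 6.51 mm

6.51


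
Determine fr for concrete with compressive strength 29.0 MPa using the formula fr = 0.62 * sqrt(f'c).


fr = 0.62 * sqrt(29.0)
= 3.339 MPa

3.339


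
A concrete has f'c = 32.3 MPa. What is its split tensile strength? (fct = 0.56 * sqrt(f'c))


fct = 0.56 * sqrt(32.3)
= 0.56 * 5.683
= 3.183 MPa

3.183


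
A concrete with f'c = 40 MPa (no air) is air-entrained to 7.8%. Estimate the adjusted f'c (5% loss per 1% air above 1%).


Strength loss = (7.8 - 1) * 5 = 34.0%
f'c = 40 * (1 - 34.0/100)
= 26.4 MPa

26.4


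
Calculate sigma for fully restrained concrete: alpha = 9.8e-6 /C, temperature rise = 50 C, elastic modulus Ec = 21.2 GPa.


sigma = alpha * dT * Ec
= 9.8e-6 * 50 * 21.2 * 1000
= 10.388 MPa

10.388


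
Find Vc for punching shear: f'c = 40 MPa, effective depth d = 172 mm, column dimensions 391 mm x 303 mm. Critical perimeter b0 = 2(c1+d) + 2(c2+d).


b0 = 2*(391 + 172) + 2*(303 + 172) = 2076 mm
Vc = 0.33 * sqrt(40) * 2076 * 172 / 1000
= 745.25 kN

745.25


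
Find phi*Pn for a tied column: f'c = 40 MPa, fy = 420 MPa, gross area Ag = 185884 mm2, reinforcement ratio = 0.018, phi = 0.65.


Ast = rho * Ag = 0.018 * 185884 = 3345.912 mm2
phi*Pn = 0.65 * 0.80 * (0.85 * 40 * (185884 - 3345.912) + 420 * 3345.912) / 1000
= 3958.02 kN

3958.02


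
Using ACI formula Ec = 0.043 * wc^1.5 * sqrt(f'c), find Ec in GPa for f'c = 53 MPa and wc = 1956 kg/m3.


Ec = 0.043 * 1956^1.5 * sqrt(53) / 1000
= 27.08 GPa

27.08


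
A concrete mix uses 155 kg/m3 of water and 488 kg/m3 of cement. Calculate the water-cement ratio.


w/c = water / cement
w/c = 155 / 488 = 0.318

0.318


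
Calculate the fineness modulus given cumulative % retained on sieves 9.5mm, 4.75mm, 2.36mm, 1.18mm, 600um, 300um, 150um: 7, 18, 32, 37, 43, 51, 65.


FM = sum(cumulative % retained) / 100
= 253 / 100
= 2.53

2.53


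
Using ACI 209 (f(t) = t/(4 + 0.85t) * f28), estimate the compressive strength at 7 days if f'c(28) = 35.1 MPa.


f(7) = 7 / (4 + 0.85 * 7) * 35.1
= 7 / 9.95 * 35.1
= 24.69 MPa

24.69


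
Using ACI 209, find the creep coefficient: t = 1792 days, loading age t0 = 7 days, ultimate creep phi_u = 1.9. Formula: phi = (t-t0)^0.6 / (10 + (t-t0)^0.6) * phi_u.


dt = 1792 - 7 = 1785
phi = 1785^0.6 / (10 + 1785^0.6) * 1.9
= 1.709

1.709


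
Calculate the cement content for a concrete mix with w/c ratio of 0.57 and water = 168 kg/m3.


Cement = water / (w/c)
= 168 / 0.57
= 294.7 kg/m3

294.7


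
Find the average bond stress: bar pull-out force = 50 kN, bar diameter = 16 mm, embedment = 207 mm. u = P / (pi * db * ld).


u = P / (pi * db * ld)
= 50 * 1000 / (pi * 16 * 207)
= 4.805 MPa

4.805


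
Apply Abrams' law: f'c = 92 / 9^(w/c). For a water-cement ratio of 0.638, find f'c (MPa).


f'c = 92 / 9^0.638
= 92 / 4.063
= 22.65 MPa

22.65


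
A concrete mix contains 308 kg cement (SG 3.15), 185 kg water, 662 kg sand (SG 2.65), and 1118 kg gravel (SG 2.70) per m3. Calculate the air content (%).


Vol cement = 308 / (3.15 * 1000) = 0.097778 m3
Vol water = 185 / 1000 = 0.185 m3
Vol sand = 662 / (2.65 * 1000) = 0.249811 m3
Vol gravel = 1118 / (2.70 * 1000) = 0.414074 m3
Total solid + water volume = 0.946663 m3
Air = (1 - 0.946663) * 100 = 5.33%

5.33


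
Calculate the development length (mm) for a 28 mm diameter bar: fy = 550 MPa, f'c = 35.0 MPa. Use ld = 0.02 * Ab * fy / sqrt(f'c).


Ab = pi * 28^2 / 4 = 615.752 mm2
ld = 0.02 * 615.752 * 550 / sqrt(35.0)
= 1144.9 mm

1144.9


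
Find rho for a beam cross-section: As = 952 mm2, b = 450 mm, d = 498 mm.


rho = As / (b * d)
= 952 / (450 * 498)
= 0.0042

0.0042


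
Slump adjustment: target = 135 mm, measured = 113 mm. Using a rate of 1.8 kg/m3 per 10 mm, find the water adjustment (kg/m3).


Difference = 135 - 113 = 22 mm
Water adjustment = 22 * 1.8 / 10 = 4.0 kg/m3

4.0


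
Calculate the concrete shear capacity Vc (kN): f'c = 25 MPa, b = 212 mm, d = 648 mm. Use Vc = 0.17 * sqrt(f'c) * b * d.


Vc = 0.17 * sqrt(25) * 212 * 648 / 1000
= 116.77 kN

116.77


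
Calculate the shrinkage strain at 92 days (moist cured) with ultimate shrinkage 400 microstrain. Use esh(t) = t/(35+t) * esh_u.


esh(92) = 92 / (35 + 92) * 400
= 92 / 127 * 400
= 289.8 microstrain

289.8


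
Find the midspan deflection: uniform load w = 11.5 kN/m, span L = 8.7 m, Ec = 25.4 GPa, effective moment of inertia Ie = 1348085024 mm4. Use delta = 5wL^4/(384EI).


Convert: L = 8.7 m = 8700 mm, Ec = 25.4 GPa = 25400 MPa
delta = 5 * 11.5 * 8700^4 / (384 * 25400 * 1348085024)
= 25.05 mm

25.05


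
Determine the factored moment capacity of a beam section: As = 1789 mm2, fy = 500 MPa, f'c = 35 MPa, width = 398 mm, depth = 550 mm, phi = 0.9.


a = As * fy / (0.85 * f'c * b)
= 1789 * 500 / (0.85 * 35 * 398)
= 75.5458 mm
Mn = As * fy * (d - a/2) / 10^6
= 458.1871 kN-m
phi*Mn = 0.9 * 458.1871 = 412.37 kN-m

412.37


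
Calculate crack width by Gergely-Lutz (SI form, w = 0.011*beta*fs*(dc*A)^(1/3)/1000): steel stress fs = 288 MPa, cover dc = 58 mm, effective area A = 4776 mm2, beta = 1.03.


w = 0.011 * beta * fs * (dc * A)^(1/3) / 1000
= 0.011 * 1.03 * 288 * (58 * 4776)^(1/3) / 1000
= 0.213 mm

0.213


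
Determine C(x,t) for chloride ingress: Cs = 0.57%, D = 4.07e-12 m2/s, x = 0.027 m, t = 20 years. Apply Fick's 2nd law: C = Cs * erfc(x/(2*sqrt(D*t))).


t_seconds = 20 * 365.25 * 24 * 3600 = 631152000.0 s
arg = 0.027 / (2 * sqrt(4.07e-12 * 631152000.0))
= 0.2664
erfc(0.2664) = 0.7064
C = 0.57 * 0.7064 = 0.4027%

0.4027


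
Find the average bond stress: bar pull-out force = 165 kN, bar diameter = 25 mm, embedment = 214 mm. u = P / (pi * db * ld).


u = P / (pi * db * ld)
= 165 * 1000 / (pi * 25 * 214)
= 9.817 MPa

9.817


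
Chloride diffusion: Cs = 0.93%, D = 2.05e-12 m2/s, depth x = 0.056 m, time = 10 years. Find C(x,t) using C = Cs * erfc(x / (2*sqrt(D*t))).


t_seconds = 10 * 365.25 * 24 * 3600 = 315576000.0 s
arg = 0.056 / (2 * sqrt(2.05e-12 * 315576000.0))
= 1.1009
erfc(1.1009) = 0.1195
C = 0.93 * 0.1195 = 0.1111%

0.1111


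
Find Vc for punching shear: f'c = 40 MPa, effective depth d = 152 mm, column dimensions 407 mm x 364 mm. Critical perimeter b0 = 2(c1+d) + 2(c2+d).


b0 = 2*(407 + 152) + 2*(364 + 152) = 2150 mm
Vc = 0.33 * sqrt(40) * 2150 * 152 / 1000
= 682.07 kN

682.07


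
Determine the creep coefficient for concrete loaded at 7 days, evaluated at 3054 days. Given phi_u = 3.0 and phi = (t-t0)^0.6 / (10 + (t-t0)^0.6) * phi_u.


dt = 3054 - 7 = 3047
phi = 3047^0.6 / (10 + 3047^0.6) * 3.0
= 2.775

2.775


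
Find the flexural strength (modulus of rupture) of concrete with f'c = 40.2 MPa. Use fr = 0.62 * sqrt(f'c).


fr = 0.62 * sqrt(40.2)
= 3.931 MPa

3.931


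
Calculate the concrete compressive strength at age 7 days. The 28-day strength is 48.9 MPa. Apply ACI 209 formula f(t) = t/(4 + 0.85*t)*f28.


f(7) = 7 / (4 + 0.85 * 7) * 48.9
= 7 / 9.95 * 48.9
= 34.4 MPa

34.4


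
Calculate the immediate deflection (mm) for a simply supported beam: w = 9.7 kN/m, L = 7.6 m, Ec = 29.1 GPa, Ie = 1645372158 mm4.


Convert: L = 7.6 m = 7600 mm, Ec = 29.1 GPa = 29100 MPa
delta = 5 * 9.7 * 7600^4 / (384 * 29100 * 1645372158)
= 8.8 mm

8.8


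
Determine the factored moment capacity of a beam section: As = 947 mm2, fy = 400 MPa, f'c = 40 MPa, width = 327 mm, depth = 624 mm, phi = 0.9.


a = As * fy / (0.85 * f'c * b)
= 947 * 400 / (0.85 * 40 * 327)
= 34.0709 mm
Mn = As * fy * (d - a/2) / 10^6
= 229.9182 kN-m
phi*Mn = 0.9 * 229.9182 = 206.93 kN-m

206.93


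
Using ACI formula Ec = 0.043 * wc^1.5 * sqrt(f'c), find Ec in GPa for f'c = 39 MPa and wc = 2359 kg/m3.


Ec = 0.043 * 2359^1.5 * sqrt(39) / 1000
= 30.77 GPa

30.77


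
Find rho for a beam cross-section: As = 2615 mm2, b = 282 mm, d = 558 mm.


rho = As / (b * d)
= 2615 / (282 * 558)
= 0.0166

0.0166


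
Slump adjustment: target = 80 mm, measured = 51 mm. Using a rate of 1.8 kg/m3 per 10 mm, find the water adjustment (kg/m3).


Difference = 80 - 51 = 29 mm
Water adjustment = 29 * 1.8 / 10 = 5.2 kg/m3

5.2


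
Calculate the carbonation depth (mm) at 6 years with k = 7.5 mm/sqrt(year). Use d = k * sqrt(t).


depth = k * sqrt(t)
= 7.5 * sqrt(6)
= 18.37 mm

18.37


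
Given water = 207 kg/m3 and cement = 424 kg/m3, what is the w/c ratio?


w/c = water / cement
w/c = 207 / 424 = 0.488

0.488


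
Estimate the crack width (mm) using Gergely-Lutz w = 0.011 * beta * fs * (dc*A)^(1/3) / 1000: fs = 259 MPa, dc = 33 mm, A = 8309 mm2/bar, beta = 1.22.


w = 0.011 * beta * fs * (dc * A)^(1/3) / 1000
= 0.011 * 1.22 * 259 * (33 * 8309)^(1/3) / 1000
= 0.226 mm

0.226


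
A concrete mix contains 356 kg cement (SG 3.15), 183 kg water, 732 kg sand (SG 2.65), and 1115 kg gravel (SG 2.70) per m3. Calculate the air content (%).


Vol cement = 356 / (3.15 * 1000) = 0.113016 m3
Vol water = 183 / 1000 = 0.183 m3
Vol sand = 732 / (2.65 * 1000) = 0.276226 m3
Vol gravel = 1115 / (2.70 * 1000) = 0.412963 m3
Total solid + water volume = 0.985205 m3
Air = (1 - 0.985205) * 100 = 1.48%

1.48


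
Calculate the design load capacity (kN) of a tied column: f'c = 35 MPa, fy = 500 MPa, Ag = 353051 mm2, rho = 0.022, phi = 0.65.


Ast = rho * Ag = 0.022 * 353051 = 7767.122 mm2
phi*Pn = 0.65 * 0.80 * (0.85 * 35 * (353051 - 7767.122) + 500 * 7767.122) / 1000
= 7360.99 kN

7360.99


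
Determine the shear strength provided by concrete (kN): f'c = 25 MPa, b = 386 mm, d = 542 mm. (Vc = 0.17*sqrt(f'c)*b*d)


Vc = 0.17 * sqrt(25) * 386 * 542 / 1000
= 177.83 kN

177.83


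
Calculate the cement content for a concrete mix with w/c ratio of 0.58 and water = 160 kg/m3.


Cement = water / (w/c)
= 160 / 0.58
= 275.9 kg/m3

275.9


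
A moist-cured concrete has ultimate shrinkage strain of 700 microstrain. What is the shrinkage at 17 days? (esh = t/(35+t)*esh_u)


esh(17) = 17 / (35 + 17) * 700
= 17 / 52 * 700
= 228.8 microstrain

228.8


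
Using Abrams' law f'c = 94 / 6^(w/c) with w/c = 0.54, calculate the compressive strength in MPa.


f'c = 94 / 6^0.54
= 94 / 2.631
= 35.72 MPa

35.72


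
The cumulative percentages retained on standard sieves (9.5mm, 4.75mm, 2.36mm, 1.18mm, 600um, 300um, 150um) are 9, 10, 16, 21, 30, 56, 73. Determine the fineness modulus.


FM = sum(cumulative % retained) / 100
= 215 / 100
= 2.15

2.15


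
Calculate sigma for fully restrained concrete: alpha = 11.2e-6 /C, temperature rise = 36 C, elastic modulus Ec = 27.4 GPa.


sigma = alpha * dT * Ec
= 11.2e-6 * 36 * 27.4 * 1000
= 11.048 MPa

11.048


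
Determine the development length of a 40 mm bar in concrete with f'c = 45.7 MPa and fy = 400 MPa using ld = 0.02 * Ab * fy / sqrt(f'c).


Ab = pi * 40^2 / 4 = 1256.637 mm2
ld = 0.02 * 1256.637 * 400 / sqrt(45.7)
= 1487.1 mm

1487.1


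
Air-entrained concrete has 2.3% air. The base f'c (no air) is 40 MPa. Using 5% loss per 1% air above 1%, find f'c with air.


Strength loss = (2.3 - 1) * 5 = 6.5%
f'c = 40 * (1 - 6.5/100)
= 37.4 MPa

37.4


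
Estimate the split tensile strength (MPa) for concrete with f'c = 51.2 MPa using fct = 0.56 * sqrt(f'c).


fct = 0.56 * sqrt(51.2)
= 0.56 * 7.155
= 4.007 MPa

4.007


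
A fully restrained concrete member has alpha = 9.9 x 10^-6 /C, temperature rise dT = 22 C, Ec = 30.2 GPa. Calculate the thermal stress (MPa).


sigma = alpha * dT * Ec
= 9.9e-6 * 22 * 30.2 * 1000
= 6.578 MPa

6.578


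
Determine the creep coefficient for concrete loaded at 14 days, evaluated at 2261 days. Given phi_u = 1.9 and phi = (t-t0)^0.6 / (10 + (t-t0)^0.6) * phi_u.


dt = 2261 - 14 = 2247
phi = 2247^0.6 / (10 + 2247^0.6) * 1.9
= 1.731

1.731


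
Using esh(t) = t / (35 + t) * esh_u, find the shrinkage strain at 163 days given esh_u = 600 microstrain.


esh(163) = 163 / (35 + 163) * 600
= 163 / 198 * 600
= 493.9 microstrain

493.9


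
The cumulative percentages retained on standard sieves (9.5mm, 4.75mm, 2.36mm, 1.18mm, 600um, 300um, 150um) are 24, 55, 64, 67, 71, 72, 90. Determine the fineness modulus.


FM = sum(cumulative % retained) / 100
= 443 / 100
= 4.43

4.43


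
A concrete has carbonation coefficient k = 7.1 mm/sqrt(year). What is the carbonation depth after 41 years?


depth = k * sqrt(t)
= 7.1 * sqrt(41)
= 45.46 mm

45.46


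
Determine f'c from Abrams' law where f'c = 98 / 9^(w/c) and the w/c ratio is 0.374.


f'c = 98 / 9^0.374
= 98 / 2.275
= 43.09 MPa

43.09


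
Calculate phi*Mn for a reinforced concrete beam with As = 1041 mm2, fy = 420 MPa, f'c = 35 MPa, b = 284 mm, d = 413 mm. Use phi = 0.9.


a = As * fy / (0.85 * f'c * b)
= 1041 * 420 / (0.85 * 35 * 284)
= 51.7481 mm
Mn = As * fy * (d - a/2) / 10^6
= 169.2592 kN-m
phi*Mn = 0.9 * 169.2592 = 152.33 kN-m

152.33


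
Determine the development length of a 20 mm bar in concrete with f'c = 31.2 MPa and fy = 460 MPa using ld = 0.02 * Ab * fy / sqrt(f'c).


Ab = pi * 20^2 / 4 = 314.159 mm2
ld = 0.02 * 314.159 * 460 / sqrt(31.2)
= 517.4 mm

517.4


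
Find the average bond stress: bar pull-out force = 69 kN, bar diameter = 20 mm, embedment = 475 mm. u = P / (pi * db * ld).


u = P / (pi * db * ld)
= 69 * 1000 / (pi * 20 * 475)
= 2.312 MPa

2.312


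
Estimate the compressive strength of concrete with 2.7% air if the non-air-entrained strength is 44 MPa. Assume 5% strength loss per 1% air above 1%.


Strength loss = (2.7 - 1) * 5 = 8.5%
f'c = 44 * (1 - 8.5/100)
= 40.26 MPa

40.26


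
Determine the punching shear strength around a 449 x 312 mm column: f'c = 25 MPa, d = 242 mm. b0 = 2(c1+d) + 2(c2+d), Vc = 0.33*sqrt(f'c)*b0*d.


b0 = 2*(449 + 242) + 2*(312 + 242) = 2490 mm
Vc = 0.33 * sqrt(25) * 2490 * 242 / 1000
= 994.26 kN

994.26


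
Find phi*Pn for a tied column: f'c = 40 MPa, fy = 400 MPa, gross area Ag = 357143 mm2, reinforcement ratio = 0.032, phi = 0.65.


Ast = rho * Ag = 0.032 * 357143 = 11428.576 mm2
phi*Pn = 0.65 * 0.80 * (0.85 * 40 * (357143 - 11428.576) + 400 * 11428.576) / 1000
= 8489.37 kN

8489.37


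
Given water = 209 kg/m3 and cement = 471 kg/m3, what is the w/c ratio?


w/c = water / cement
w/c = 209 / 471 = 0.444

0.444


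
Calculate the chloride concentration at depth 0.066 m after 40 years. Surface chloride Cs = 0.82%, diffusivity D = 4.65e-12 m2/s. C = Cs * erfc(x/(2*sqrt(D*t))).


t_seconds = 40 * 365.25 * 24 * 3600 = 1262304000.0 s
arg = 0.066 / (2 * sqrt(4.65e-12 * 1262304000.0))
= 0.4307
erfc(0.4307) = 0.5424
C = 0.82 * 0.5424 = 0.4448%

0.4448


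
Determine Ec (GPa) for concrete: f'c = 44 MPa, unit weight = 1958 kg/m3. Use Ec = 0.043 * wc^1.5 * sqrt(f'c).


Ec = 0.043 * 1958^1.5 * sqrt(44) / 1000
= 24.71 GPa

24.71


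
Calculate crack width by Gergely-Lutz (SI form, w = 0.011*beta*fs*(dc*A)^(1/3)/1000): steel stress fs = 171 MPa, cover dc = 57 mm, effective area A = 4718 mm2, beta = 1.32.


w = 0.011 * beta * fs * (dc * A)^(1/3) / 1000
= 0.011 * 1.32 * 171 * (57 * 4718)^(1/3) / 1000
= 0.16 mm

0.16


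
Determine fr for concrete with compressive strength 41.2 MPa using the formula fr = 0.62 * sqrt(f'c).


fr = 0.62 * sqrt(41.2)
= 3.98 MPa

3.98


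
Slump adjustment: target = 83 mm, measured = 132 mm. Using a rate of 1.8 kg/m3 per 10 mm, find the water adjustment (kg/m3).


Difference = 83 - 132 = -49 mm
Water adjustment = -49 * 1.8 / 10 = -8.8 kg/m3

-8.8


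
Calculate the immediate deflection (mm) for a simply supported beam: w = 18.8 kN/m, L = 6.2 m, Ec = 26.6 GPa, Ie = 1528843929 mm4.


Convert: L = 6.2 m = 6200 mm, Ec = 26.6 GPa = 26600 MPa
delta = 5 * 18.8 * 6200^4 / (384 * 26600 * 1528843929)
= 8.89 mm

8.89


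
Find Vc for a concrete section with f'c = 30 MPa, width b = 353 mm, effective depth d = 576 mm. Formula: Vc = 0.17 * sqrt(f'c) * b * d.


Vc = 0.17 * sqrt(30) * 353 * 576 / 1000
= 189.32 kN

189.32


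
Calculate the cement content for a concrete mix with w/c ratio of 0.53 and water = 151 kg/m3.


Cement = water / (w/c)
= 151 / 0.53
= 284.9 kg/m3

284.9


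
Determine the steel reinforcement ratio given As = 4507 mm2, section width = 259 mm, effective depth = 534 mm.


rho = As / (b * d)
= 4507 / (259 * 534)
= 0.0326

0.0326


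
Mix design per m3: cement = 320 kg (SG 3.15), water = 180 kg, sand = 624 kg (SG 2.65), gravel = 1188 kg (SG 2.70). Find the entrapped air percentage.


Vol cement = 320 / (3.15 * 1000) = 0.101587 m3
Vol water = 180 / 1000 = 0.18 m3
Vol sand = 624 / (2.65 * 1000) = 0.235472 m3
Vol gravel = 1188 / (2.70 * 1000) = 0.44 m3
Total solid + water volume = 0.957059 m3
Air = (1 - 0.957059) * 100 = 4.29%

4.29


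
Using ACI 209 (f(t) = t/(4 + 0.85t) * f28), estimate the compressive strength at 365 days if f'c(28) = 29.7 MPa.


f(365) = 365 / (4 + 0.85 * 365) * 29.7
= 365 / 314.25 * 29.7
= 34.5 MPa

34.5


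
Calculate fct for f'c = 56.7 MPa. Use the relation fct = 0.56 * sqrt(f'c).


fct = 0.56 * sqrt(56.7)
= 0.56 * 7.53
= 4.217 MPa

4.217


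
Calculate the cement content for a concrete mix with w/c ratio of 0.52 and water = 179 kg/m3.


Cement = water / (w/c)
= 179 / 0.52
= 344.2 kg/m3

344.2


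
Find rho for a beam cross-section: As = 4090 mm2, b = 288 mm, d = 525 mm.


rho = As / (b * d)
= 4090 / (288 * 525)
= 0.0271

0.0271


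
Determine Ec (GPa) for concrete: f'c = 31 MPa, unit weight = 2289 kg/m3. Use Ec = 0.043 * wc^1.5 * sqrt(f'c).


Ec = 0.043 * 2289^1.5 * sqrt(31) / 1000
= 26.22 GPa

26.22


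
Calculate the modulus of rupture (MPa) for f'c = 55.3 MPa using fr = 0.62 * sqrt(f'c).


fr = 0.62 * sqrt(55.3)
= 4.611 MPa

4.611


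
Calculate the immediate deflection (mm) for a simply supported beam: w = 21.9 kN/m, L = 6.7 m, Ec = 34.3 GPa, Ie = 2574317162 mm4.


Convert: L = 6.7 m = 6700 mm, Ec = 34.3 GPa = 34300 MPa
delta = 5 * 21.9 * 6700^4 / (384 * 34300 * 2574317162)
= 6.51 mm

6.51


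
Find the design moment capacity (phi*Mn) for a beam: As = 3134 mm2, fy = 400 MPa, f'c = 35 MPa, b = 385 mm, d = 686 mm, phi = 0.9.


a = As * fy / (0.85 * f'c * b)
= 3134 * 400 / (0.85 * 35 * 385)
= 109.4489 mm
Mn = As * fy * (d - a/2) / 10^6
= 791.367 kN-m
phi*Mn = 0.9 * 791.367 = 712.23 kN-m

712.23


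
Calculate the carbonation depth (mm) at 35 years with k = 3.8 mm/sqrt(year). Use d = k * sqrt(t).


depth = k * sqrt(t)
= 3.8 * sqrt(35)
= 22.48 mm

22.48


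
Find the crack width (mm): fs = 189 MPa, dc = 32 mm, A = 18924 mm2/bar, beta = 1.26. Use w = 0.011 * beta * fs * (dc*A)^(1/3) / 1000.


w = 0.011 * beta * fs * (dc * A)^(1/3) / 1000
= 0.011 * 1.26 * 189 * (32 * 18924)^(1/3) / 1000
= 0.222 mm

0.222


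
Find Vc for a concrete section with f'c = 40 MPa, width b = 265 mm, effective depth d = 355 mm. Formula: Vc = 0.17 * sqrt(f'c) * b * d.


Vc = 0.17 * sqrt(40) * 265 * 355 / 1000
= 101.15 kN

101.15


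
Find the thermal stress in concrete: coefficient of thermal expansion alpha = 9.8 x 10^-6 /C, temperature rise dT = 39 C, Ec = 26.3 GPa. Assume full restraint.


sigma = alpha * dT * Ec
= 9.8e-6 * 39 * 26.3 * 1000
= 10.052 MPa

10.052


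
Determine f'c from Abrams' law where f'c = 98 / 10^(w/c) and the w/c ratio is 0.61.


f'c = 98 / 10^0.61
= 98 / 4.074
= 24.06 MPa

24.06


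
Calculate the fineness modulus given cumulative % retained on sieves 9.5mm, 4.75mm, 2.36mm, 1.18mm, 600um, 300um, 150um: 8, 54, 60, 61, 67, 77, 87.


FM = sum(cumulative % retained) / 100
= 414 / 100
= 4.14

4.14


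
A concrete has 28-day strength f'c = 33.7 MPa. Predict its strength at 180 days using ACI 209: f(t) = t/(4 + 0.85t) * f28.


f(180) = 180 / (4 + 0.85 * 180) * 33.7
= 180 / 157.0 * 33.7
= 38.64 MPa

38.64


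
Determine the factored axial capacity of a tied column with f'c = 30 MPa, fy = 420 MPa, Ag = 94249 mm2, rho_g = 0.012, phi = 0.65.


Ast = rho * Ag = 0.012 * 94249 = 1130.988 mm2
phi*Pn = 0.65 * 0.80 * (0.85 * 30 * (94249 - 1130.988) + 420 * 1130.988) / 1000
= 1481.75 kN

1481.75


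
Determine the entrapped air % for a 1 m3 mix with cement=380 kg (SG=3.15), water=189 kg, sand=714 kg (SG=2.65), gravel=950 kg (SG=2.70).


Vol cement = 380 / (3.15 * 1000) = 0.120635 m3
Vol water = 189 / 1000 = 0.189 m3
Vol sand = 714 / (2.65 * 1000) = 0.269434 m3
Vol gravel = 950 / (2.70 * 1000) = 0.351852 m3
Total solid + water volume = 0.930921 m3
Air = (1 - 0.930921) * 100 = 6.91%

6.91


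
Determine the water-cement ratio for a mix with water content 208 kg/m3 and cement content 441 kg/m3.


w/c = water / cement
w/c = 208 / 441 = 0.472

0.472


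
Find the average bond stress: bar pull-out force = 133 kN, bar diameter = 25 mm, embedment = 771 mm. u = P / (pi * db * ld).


u = P / (pi * db * ld)
= 133 * 1000 / (pi * 25 * 771)
= 2.196 MPa

2.196


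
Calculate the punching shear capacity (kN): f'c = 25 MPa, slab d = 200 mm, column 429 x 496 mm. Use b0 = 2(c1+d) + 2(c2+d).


b0 = 2*(429 + 200) + 2*(496 + 200) = 2650 mm
Vc = 0.33 * sqrt(25) * 2650 * 200 / 1000
= 874.5 kN

874.5


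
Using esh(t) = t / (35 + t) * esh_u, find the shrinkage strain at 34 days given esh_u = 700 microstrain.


esh(34) = 34 / (35 + 34) * 700
= 34 / 69 * 700
= 344.9 microstrain

344.9


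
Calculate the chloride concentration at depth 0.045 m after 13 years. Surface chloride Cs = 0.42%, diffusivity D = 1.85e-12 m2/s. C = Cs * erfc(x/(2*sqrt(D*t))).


t_seconds = 13 * 365.25 * 24 * 3600 = 410248800.0 s
arg = 0.045 / (2 * sqrt(1.85e-12 * 410248800.0))
= 0.8167
erfc(0.8167) = 0.2481
C = 0.42 * 0.2481 = 0.1042%

0.1042


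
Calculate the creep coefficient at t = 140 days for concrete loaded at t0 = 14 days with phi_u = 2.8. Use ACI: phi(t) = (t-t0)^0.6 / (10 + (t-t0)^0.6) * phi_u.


dt = 140 - 14 = 126
phi = 126^0.6 / (10 + 126^0.6) * 2.8
= 1.807

1.807


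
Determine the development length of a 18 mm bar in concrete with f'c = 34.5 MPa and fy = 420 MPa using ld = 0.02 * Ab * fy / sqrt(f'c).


Ab = pi * 18^2 / 4 = 254.469 mm2
ld = 0.02 * 254.469 * 420 / sqrt(34.5)
= 363.9 mm

363.9


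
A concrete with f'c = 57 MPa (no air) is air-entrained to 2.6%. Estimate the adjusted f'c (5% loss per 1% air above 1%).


Strength loss = (2.6 - 1) * 5 = 8.0%
f'c = 57 * (1 - 8.0/100)
= 52.44 MPa

52.44


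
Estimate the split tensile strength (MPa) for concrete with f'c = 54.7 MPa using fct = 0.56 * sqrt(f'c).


fct = 0.56 * sqrt(54.7)
= 0.56 * 7.396
= 4.142 MPa

4.142
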